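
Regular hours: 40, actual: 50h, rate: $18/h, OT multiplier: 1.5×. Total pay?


$990.00

Regular: 40h × $18 = $720.00
Overtime: 50 - 40 = 10h
OT pay: 10h × $18 × 1.5 = $270.00
Total = $720.00 + $270.00 = $990.00


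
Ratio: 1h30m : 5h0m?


Duration 1: 90 minutes
Duration 2: 300 minutes
Ratio = 90:300
GCD = 30
Simplified = 3:10
As a decimal: 3/10 = 0.30

3:10 (0.30)


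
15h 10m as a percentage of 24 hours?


Total minutes: 15×60 + 10 = 910
Day = 24×60 = 1440 minutes
Fraction = 910/1440 ≈ 0.6319
As a percentage: 910/1440 × 100 ≈ 63.19%

0.6319 (63.19%)


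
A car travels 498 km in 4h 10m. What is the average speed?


Distance: 498 km
Time: 4h 10m = 250 min = 250/60 = 25/6 hours
Speed = 498 ÷ (25/6) = 498 × 6 / 25 = 2988/25 ≈ 119.5 km/h

119.5 km/h


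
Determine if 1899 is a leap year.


Rules: divisible by 4 AND (not by 100 OR by 400)
1899 ÷ 4 = 474 remainder 3 → not divisible by 4
Not divisible by 4 → not a leap year

No


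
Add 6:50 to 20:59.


Start: 1259 minutes from midnight
Add: 410 minutes
Total: 1669 minutes
Hours: 1669 ÷ 60 = 27 remainder 49
27 ≥ 24 → 27 - 24 = 3 (next day)

03:49 (next day)


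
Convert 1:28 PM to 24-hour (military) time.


Input: 1:28 PM
PM: 1 + 12 = 13

13:28


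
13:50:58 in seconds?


Hours: 13 × 3600 = 46800
Minutes: 50 × 60 = 3000
Seconds: 58
Total = 46800 + 3000 + 58 = 49858

49858 seconds


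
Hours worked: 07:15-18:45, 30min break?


11h 0m (660 minutes)

Total time = (18×60+45) - (7×60+15)
= 1125 - 435 = 690 min
Minus break: 690 - 30 = 660 min
= 11h 0m


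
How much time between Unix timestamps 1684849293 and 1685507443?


658150 seconds (182.8 hours / 7.62 days)

Difference = 1685507443 - 1684849293 = 658150 seconds
In hours: 658150 / 3600 ≈ 182.8
In days: 658150 / 86400 ≈ 7.62


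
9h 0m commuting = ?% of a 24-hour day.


Time: 540 minutes
Day: 1440 minutes
Percentage = (540/1440) × 100 = 37.5%

37.5%


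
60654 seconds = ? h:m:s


Hours: 60654 ÷ 3600 = 16 remainder 3054
Minutes: 3054 ÷ 60 = 50 remainder 54
Seconds: 54

16h 50m 54s


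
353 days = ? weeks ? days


Weeks: 353 ÷ 7 = 50 remainder 3

50 weeks 3 days


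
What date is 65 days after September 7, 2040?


November 11, 2040

Start: September 7, 2040
Add 65 days
September 7 → October 1: 30 - 7 + 1 = 24 days (65 - 24 = 41 left)
October 1 → November 1: 31 - 1 + 1 = 31 days (41 - 31 = 10 left)
November 1 + 10 = November 11, 2040


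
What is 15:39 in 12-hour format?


Hour: 15
15 - 12 = 3 → PM

3:39 PM


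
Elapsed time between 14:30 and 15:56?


1h 26m

End time in minutes: 15×60 + 56 = 956
Start time in minutes: 14×60 + 30 = 870
Difference = 956 - 870 = 86 minutes
= 1 hours 26 minutes


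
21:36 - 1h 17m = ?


20:19

Start: 1296 minutes from midnight
Subtract: 77 minutes
Remaining: 1296 - 77 = 1219
Hours: 20, Minutes: 19


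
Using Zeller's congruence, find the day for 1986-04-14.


Monday

Zeller's congruence:
q=14, m=4, k=86, j=19
h = (14 + ⌊13×5/5⌋ + 86 + ⌊86/4⌋ + ⌊19/4⌋ - 2×19) mod 7
= (14 + 13 + 86 + 21 + 4 - 38) mod 7
= 100 mod 7 = 2
h=2 → Monday


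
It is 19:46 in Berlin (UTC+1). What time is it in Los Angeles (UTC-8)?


10:46

Time difference = UTC-8 - UTC+1 = -9 hours
New hour = (19 -9) mod 24
= 10 mod 24 = 10
Minutes unchanged → 10:46


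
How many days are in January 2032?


Month: January (month 1)
January has 31 days

31 days


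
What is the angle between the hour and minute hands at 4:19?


Hour hand = 4×30 + 19×0.5 = 129.5°
Minute hand = 19×6 = 114°
Difference = |129.5 - 114| = 15.5°

15.5°


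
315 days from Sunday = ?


Start: Sunday (index 6)
(6 + 315) mod 7
= 321 mod 7
= 6
Index 6 → Sunday

Sunday


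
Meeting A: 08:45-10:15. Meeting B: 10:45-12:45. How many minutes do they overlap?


Meeting A: 525-615 (in minutes from midnight)
Meeting B: 645-765
Overlap start = max(525, 645) = 645
Overlap end = min(615, 765) = 615
Overlap = max(0, 615 - 645) = 0 min

0 minutes


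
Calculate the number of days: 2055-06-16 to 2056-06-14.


364 days

From June 16, 2055 to June 14, 2056
Rest of June 2055: 30 - 16 = 14
Full months: July 31, August 31, September 30, October 31, November 30, December 31, January 31, February 2056 29, March 31, April 30, May 31
Days into June 2056: 14
Total = 14 + 31 + 31 + 30 + 31 + 30 + 31 + 31 + 29 + 31 + 30 + 31 + 14 = 364 days


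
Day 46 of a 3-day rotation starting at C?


Shifts: A, B, C
Start: C (index 2)
Day 46: (2 + 46 - 1) mod 3
= 47 mod 3
= 2
Index 2 → shift C

Shift C


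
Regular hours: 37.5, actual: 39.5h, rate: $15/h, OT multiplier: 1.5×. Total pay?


$607.50

Regular: 37.5h × $15 = $562.50
Overtime: 39.5 - 37.5 = 2.0h
OT pay: 2.0h × $15 × 1.5 = $45.00
Total = $562.50 + $45.00 = $607.50


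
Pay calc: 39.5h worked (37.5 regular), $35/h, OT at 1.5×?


Regular: 37.5h × $35 = $1312.50
Overtime: 39.5 - 37.5 = 2.0h
OT pay: 2.0h × $35 × 1.5 = $105.00
Total = $1312.50 + $105.00 = $1417.50

$1417.50


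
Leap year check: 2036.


Yes

Rules: divisible by 4 AND (not by 100 OR by 400)
2036 ÷ 4 = 509 exactly → divisible by 4
2036 ÷ 100 = 20 remainder 36 → not divisible by 100
Divisible by 4 but not by 100 → leap year


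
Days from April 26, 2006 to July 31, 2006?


From April 26, 2006 to July 31, 2006
Rest of April 2006: 30 - 26 = 4
Full months: May 31, June 30
Days into July 2006: 31
Total = 4 + 31 + 30 + 31 = 96 days

96 days


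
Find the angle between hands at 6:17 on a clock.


Hour hand = 6×30 + 17×0.5 = 188.5°
Minute hand = 17×6 = 102°
Difference = |188.5 - 102| = 86.5°

86.5°


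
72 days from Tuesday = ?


Start: Tuesday (index 1)
(1 + 72) mod 7
= 73 mod 7
= 3
Index 3 → Thursday

Thursday


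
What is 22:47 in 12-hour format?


Hour: 22
22 - 12 = 10 → PM

10:47 PM


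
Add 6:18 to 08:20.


14:38

Start: 500 minutes from midnight
Add: 378 minutes
Total: 878 minutes
Hours: 878 ÷ 60 = 14 remainder 38


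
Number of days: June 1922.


30 days

Month: June (month 6)
June has 30 days


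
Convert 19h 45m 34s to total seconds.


71134 seconds

Hours: 19 × 3600 = 68400
Minutes: 45 × 60 = 2700
Seconds: 34
Total = 68400 + 2700 + 34 = 71134


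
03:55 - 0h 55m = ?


Start: 235 minutes from midnight
Subtract: 55 minutes
Remaining: 235 - 55 = 180
Hours: 3, Minutes: 0

03:00


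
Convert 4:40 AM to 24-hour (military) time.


04:40

Input: 4:40 AM
AM hour stays: 4


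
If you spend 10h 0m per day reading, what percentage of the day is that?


Time: 600 minutes
Day: 1440 minutes
Percentage = (600/1440) × 100 ≈ 41.7%

41.7%


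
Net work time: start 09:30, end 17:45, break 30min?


Total time = (17×60+45) - (9×60+30)
= 1065 - 570 = 495 min
Minus break: 495 - 30 = 465 min
= 7h 45m

7h 45m (465 minutes)


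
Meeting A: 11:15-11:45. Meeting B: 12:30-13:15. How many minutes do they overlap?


0 minutes

Meeting A: 675-705 (in minutes from midnight)
Meeting B: 750-795
Overlap start = max(675, 750) = 750
Overlap end = min(705, 795) = 705
Overlap = max(0, 705 - 750) = 0 min


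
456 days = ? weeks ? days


Weeks: 456 ÷ 7 = 65 remainder 1

65 weeks 1 days


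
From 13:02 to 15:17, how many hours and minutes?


End time in minutes: 15×60 + 17 = 917
Start time in minutes: 13×60 + 2 = 782
Difference = 917 - 782 = 135 minutes
= 2 hours 15 minutes

2h 15m


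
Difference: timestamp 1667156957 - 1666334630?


822327 seconds (228.4 hours / 9.52 days)

Difference = 1667156957 - 1666334630 = 822327 seconds
In hours: 822327 / 3600 ≈ 228.4
In days: 822327 / 86400 ≈ 9.52


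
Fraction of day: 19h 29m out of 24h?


0.8118 (81.18%)

Total minutes: 19×60 + 29 = 1169
Day = 24×60 = 1440 minutes
Fraction = 1169/1440 ≈ 0.8118
As a percentage: 1169/1440 × 100 ≈ 81.18%


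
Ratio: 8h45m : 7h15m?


Duration 1: 525 minutes
Duration 2: 435 minutes
Ratio = 525:435
GCD = 15
Simplified = 35:29
As a decimal: 35/29 ≈ 1.21

35:29 (1.21)


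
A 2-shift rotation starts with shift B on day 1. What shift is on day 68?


Shifts: A, B
Start: B (index 1)
Day 68: (1 + 68 - 1) mod 2
= 68 mod 2
= 0
Index 0 → shift A

Shift A


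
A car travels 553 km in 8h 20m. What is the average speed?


66.4 km/h

Distance: 553 km
Time: 8h 20m = 500 min = 500/60 = 25/3 hours
Speed = 553 ÷ (25/3) = 553 × 3 / 25 = 1659/25 ≈ 66.4 km/h


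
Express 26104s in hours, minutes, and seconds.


Hours: 26104 ÷ 3600 = 7 remainder 904
Minutes: 904 ÷ 60 = 15 remainder 4
Seconds: 4

7h 15m 4s


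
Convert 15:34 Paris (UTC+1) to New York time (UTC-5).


Time difference = UTC-5 - UTC+1 = -6 hours
New hour = (15 -6) mod 24
= 9 mod 24 = 9
Minutes unchanged → 09:34

09:34


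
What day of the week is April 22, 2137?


Zeller's congruence:
q=22, m=4, k=37, j=21
h = (22 + ⌊13×5/5⌋ + 37 + ⌊37/4⌋ + ⌊21/4⌋ - 2×21) mod 7
= (22 + 13 + 37 + 9 + 5 - 42) mod 7
= 44 mod 7 = 2
h=2 → Monday

Monday


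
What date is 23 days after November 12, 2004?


December 5, 2004

Start: November 12, 2004
Add 23 days
November 12 → December 1: 30 - 12 + 1 = 19 days (23 - 19 = 4 left)
December 1 + 4 = December 5, 2004


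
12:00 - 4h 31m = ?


07:29

Start: 720 minutes from midnight
Subtract: 271 minutes
Remaining: 720 - 271 = 449
Hours: 7, Minutes: 29


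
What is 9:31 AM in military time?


Input: 9:31 AM
AM hour stays: 9

09:31


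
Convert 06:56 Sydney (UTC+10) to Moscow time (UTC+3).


23:56 (previous day)

Time difference = UTC+3 - UTC+10 = -7 hours
New hour = (6 -7) mod 24
= -1 mod 24 = 23
Minutes unchanged → 23:56; -1 < 0 → previous day


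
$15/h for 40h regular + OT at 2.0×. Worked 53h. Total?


$990.00

Regular: 40h × $15 = $600.00
Overtime: 53 - 40 = 13h
OT pay: 13h × $15 × 2.0 = $390.00
Total = $600.00 + $390.00 = $990.00


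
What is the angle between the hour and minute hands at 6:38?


29.0°

Hour hand = 6×30 + 38×0.5 = 199.0°
Minute hand = 38×6 = 228°
Difference = |199.0 - 228| = 29.0°


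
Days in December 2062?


31 days

Month: December (month 12)
December has 31 days


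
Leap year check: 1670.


Rules: divisible by 4 AND (not by 100 OR by 400)
1670 ÷ 4 = 417 remainder 2 → not divisible by 4
Not divisible by 4 → not a leap year

No


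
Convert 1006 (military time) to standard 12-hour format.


10:06 AM

Hour: 10
10 < 12 → AM


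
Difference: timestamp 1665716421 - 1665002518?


713903 seconds (198.3 hours / 8.26 days)

Difference = 1665716421 - 1665002518 = 713903 seconds
In hours: 713903 / 3600 ≈ 198.3
In days: 713903 / 86400 ≈ 8.26


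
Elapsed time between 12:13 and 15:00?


End time in minutes: 15×60 + 0 = 900
Start time in minutes: 12×60 + 13 = 733
Difference = 900 - 733 = 167 minutes
= 2 hours 47 minutes

2h 47m


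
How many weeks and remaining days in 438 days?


Weeks: 438 ÷ 7 = 62 remainder 4

62 weeks 4 days


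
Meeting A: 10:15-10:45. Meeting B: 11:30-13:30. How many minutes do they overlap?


Meeting A: 615-645 (in minutes from midnight)
Meeting B: 690-810
Overlap start = max(615, 690) = 690
Overlap end = min(645, 810) = 645
Overlap = max(0, 645 - 690) = 0 min

0 minutes


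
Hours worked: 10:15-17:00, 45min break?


Total time = (17×60+0) - (10×60+15)
= 1020 - 615 = 405 min
Minus break: 405 - 45 = 360 min
= 6h 0m

6h 0m (360 minutes)


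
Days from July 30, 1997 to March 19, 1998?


232 days

From July 30, 1997 to March 19, 1998
Rest of July 1997: 31 - 30 = 1
Full months: August 31, September 30, October 31, November 30, December 31, January 31, February 1998 28
Days into March 1998: 19
Total = 1 + 31 + 30 + 31 + 30 + 31 + 31 + 28 + 19 = 232 days


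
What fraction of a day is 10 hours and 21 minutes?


Total minutes: 10×60 + 21 = 621
Day = 24×60 = 1440 minutes
Fraction = 621/1440 ≈ 0.4313
As a percentage: 621/1440 × 100 ≈ 43.13%

0.4313 (43.13%)


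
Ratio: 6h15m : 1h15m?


5:1 (5.00)

Duration 1: 375 minutes
Duration 2: 75 minutes
Ratio = 375:75
GCD = 75
Simplified = 5:1
As a decimal: 5/1 = 5.00


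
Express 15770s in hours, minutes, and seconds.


4h 22m 50s

Hours: 15770 ÷ 3600 = 4 remainder 1370
Minutes: 1370 ÷ 60 = 22 remainder 50
Seconds: 50


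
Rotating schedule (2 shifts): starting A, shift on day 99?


Shift A

Shifts: A, B
Start: A (index 0)
Day 99: (0 + 99 - 1) mod 2
= 98 mod 2
= 0
Index 0 → shift A


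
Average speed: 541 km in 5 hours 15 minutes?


Distance: 541 km
Time: 5h 15m = 315 min = 315/60 = 21/4 hours
Speed = 541 ÷ (21/4) = 541 × 4 / 21 = 2164/21 ≈ 103.0 km/h

103.0 km/h


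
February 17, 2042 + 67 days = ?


Start: February 17, 2042
Add 67 days
February 17 → March 1: 28 - 17 + 1 = 12 days (67 - 12 = 55 left)
March 1 → April 1: 31 - 1 + 1 = 31 days (55 - 31 = 24 left)
April 1 + 24 = April 25, 2042

April 25, 2042


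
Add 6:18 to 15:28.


21:46

Start: 928 minutes from midnight
Add: 378 minutes
Total: 1306 minutes
Hours: 1306 ÷ 60 = 21 remainder 46


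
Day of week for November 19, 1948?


Friday

Zeller's congruence:
q=19, m=11, k=48, j=19
h = (19 + ⌊13×12/5⌋ + 48 + ⌊48/4⌋ + ⌊19/4⌋ - 2×19) mod 7
= (19 + 31 + 48 + 12 + 4 - 38) mod 7
= 76 mod 7 = 6
h=6 → Friday


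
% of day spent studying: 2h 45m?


Time: 165 minutes
Day: 1440 minutes
Percentage = (165/1440) × 100 ≈ 11.5%

11.5%


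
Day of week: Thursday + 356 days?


Start: Thursday (index 3)
(3 + 356) mod 7
= 359 mod 7
= 2
Index 2 → Wednesday

Wednesday


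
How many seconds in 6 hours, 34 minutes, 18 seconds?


23658 seconds

Hours: 6 × 3600 = 21600
Minutes: 34 × 60 = 2040
Seconds: 18
Total = 21600 + 2040 + 18 = 23658


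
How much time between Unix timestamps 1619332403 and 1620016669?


Difference = 1620016669 - 1619332403 = 684266 seconds
In hours: 684266 / 3600 ≈ 190.1
In days: 684266 / 86400 ≈ 7.92

684266 seconds (190.1 hours / 7.92 days)


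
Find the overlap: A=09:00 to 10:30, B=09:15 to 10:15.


Meeting A: 540-630 (in minutes from midnight)
Meeting B: 555-615
Overlap start = max(540, 555) = 555
Overlap end = min(630, 615) = 615
Overlap = max(0, 615 - 555) = 60 min

60 minutes


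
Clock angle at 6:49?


Hour hand = 6×30 + 49×0.5 = 204.5°
Minute hand = 49×6 = 294°
Difference = |204.5 - 294| = 89.5°

89.5°


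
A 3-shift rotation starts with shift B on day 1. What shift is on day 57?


Shift A

Shifts: A, B, C
Start: B (index 1)
Day 57: (1 + 57 - 1) mod 3
= 57 mod 3
= 0
Index 0 → shift A


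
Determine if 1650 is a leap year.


No

Rules: divisible by 4 AND (not by 100 OR by 400)
1650 ÷ 4 = 412 remainder 2 → not divisible by 4
Not divisible by 4 → not a leap year


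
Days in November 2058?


30 days

Month: November (month 11)
November has 30 days


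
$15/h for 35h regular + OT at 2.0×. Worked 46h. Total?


$855.00

Regular: 35h × $15 = $525.00
Overtime: 46 - 35 = 11h
OT pay: 11h × $15 × 2.0 = $330.00
Total = $525.00 + $330.00 = $855.00


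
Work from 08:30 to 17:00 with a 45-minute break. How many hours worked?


Total time = (17×60+0) - (8×60+30)
= 1020 - 510 = 510 min
Minus break: 510 - 45 = 465 min
= 7h 45m

7h 45m (465 minutes)


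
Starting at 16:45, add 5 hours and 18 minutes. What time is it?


22:03

Start: 1005 minutes from midnight
Add: 318 minutes
Total: 1323 minutes
Hours: 1323 ÷ 60 = 22 remainder 3


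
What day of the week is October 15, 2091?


Zeller's congruence:
q=15, m=10, k=91, j=20
h = (15 + ⌊13×11/5⌋ + 91 + ⌊91/4⌋ + ⌊20/4⌋ - 2×20) mod 7
= (15 + 28 + 91 + 22 + 5 - 40) mod 7
= 121 mod 7 = 2
h=2 → Monday

Monday


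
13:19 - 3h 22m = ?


09:57

Start: 799 minutes from midnight
Subtract: 202 minutes
Remaining: 799 - 202 = 597
Hours: 9, Minutes: 57


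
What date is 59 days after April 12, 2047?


June 10, 2047

Start: April 12, 2047
Add 59 days
April 12 → May 1: 30 - 12 + 1 = 19 days (59 - 19 = 40 left)
May 1 → June 1: 31 - 1 + 1 = 31 days (40 - 31 = 9 left)
June 1 + 9 = June 10, 2047


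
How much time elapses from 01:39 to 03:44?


End time in minutes: 3×60 + 44 = 224
Start time in minutes: 1×60 + 39 = 99
Difference = 224 - 99 = 125 minutes
= 2 hours 5 minutes

2h 5m


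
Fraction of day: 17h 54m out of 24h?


0.7458 (74.58%)

Total minutes: 17×60 + 54 = 1074
Day = 24×60 = 1440 minutes
Fraction = 1074/1440 ≈ 0.7458
As a percentage: 1074/1440 × 100 ≈ 74.58%


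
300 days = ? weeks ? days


Weeks: 300 ÷ 7 = 42 remainder 6

42 weeks 6 days


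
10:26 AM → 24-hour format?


Input: 10:26 AM
AM hour stays: 10

10:26


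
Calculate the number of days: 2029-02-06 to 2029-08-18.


From February 6, 2029 to August 18, 2029
Rest of February 2029: 28 - 6 = 22
Full months: March 31, April 30, May 31, June 30, July 31
Days into August 2029: 18
Total = 22 + 31 + 30 + 31 + 30 + 31 + 18 = 193 days

193 days


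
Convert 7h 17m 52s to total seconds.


Hours: 7 × 3600 = 25200
Minutes: 17 × 60 = 1020
Seconds: 52
Total = 25200 + 1020 + 52 = 26272

26272 seconds


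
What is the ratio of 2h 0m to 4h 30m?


4:9 (0.44)

Duration 1: 120 minutes
Duration 2: 270 minutes
Ratio = 120:270
GCD = 30
Simplified = 4:9
As a decimal: 4/9 ≈ 0.44


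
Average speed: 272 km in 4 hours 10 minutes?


65.3 km/h

Distance: 272 km
Time: 4h 10m = 250 min = 250/60 = 25/6 hours
Speed = 272 ÷ (25/6) = 272 × 6 / 25 = 1632/25 ≈ 65.3 km/h


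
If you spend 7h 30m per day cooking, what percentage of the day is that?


31.3%

Time: 450 minutes
Day: 1440 minutes
Percentage = (450/1440) × 100 ≈ 31.3%


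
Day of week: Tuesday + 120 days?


Start: Tuesday (index 1)
(1 + 120) mod 7
= 121 mod 7
= 2
Index 2 → Wednesday

Wednesday


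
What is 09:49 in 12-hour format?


9:49 AM

Hour: 9
9 < 12 → AM


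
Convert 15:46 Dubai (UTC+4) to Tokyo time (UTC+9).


20:46

Time difference = UTC+9 - UTC+4 = +5 hours
New hour = (15 + 5) mod 24
= 20 mod 24 = 20
Minutes unchanged → 20:46


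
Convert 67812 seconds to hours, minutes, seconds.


Hours: 67812 ÷ 3600 = 18 remainder 3012
Minutes: 3012 ÷ 60 = 50 remainder 12
Seconds: 12

18h 50m 12s


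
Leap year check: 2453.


Rules: divisible by 4 AND (not by 100 OR by 400)
2453 ÷ 4 = 613 remainder 1 → not divisible by 4
Not divisible by 4 → not a leap year

No


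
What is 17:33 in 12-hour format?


Hour: 17
17 - 12 = 5 → PM

5:33 PM


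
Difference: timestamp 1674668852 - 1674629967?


38885 seconds (10.8 hours / 0.45 days)

Difference = 1674668852 - 1674629967 = 38885 seconds
In hours: 38885 / 3600 ≈ 10.8
In days: 38885 / 86400 ≈ 0.45


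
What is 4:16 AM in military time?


04:16

Input: 4:16 AM
AM hour stays: 4


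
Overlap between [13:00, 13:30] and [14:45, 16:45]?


Meeting A: 780-810 (in minutes from midnight)
Meeting B: 885-1005
Overlap start = max(780, 885) = 885
Overlap end = min(810, 1005) = 810
Overlap = max(0, 810 - 885) = 0 min

0 minutes


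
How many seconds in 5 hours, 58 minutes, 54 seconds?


21534 seconds

Hours: 5 × 3600 = 18000
Minutes: 58 × 60 = 3480
Seconds: 54
Total = 18000 + 3480 + 54 = 21534


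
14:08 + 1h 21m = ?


Start: 848 minutes from midnight
Add: 81 minutes
Total: 929 minutes
Hours: 929 ÷ 60 = 15 remainder 29

15:29


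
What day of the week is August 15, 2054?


Saturday

Zeller's congruence:
q=15, m=8, k=54, j=20
h = (15 + ⌊13×9/5⌋ + 54 + ⌊54/4⌋ + ⌊20/4⌋ - 2×20) mod 7
= (15 + 23 + 54 + 13 + 5 - 40) mod 7
= 70 mod 7 = 0
h=0 → Saturday


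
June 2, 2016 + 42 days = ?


Start: June 2, 2016
Add 42 days
June 2 → July 1: 30 - 2 + 1 = 29 days (42 - 29 = 13 left)
July 1 + 13 = July 14, 2016

July 14, 2016


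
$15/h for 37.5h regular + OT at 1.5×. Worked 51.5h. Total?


$877.50

Regular: 37.5h × $15 = $562.50
Overtime: 51.5 - 37.5 = 14.0h
OT pay: 14.0h × $15 × 1.5 = $315.00
Total = $562.50 + $315.00 = $877.50


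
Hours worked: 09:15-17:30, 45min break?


7h 30m (450 minutes)

Total time = (17×60+30) - (9×60+15)
= 1050 - 555 = 495 min
Minus break: 495 - 45 = 450 min
= 7h 30m


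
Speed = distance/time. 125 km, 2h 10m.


57.7 km/h

Distance: 125 km
Time: 2h 10m = 130 min = 130/60 = 13/6 hours
Speed = 125 ÷ (13/6) = 125 × 6 / 13 = 750/13 ≈ 57.7 km/h


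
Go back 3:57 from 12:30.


08:33

Start: 750 minutes from midnight
Subtract: 237 minutes
Remaining: 750 - 237 = 513
Hours: 8, Minutes: 33


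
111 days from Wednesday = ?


Tuesday

Start: Wednesday (index 2)
(2 + 111) mod 7
= 113 mod 7
= 1
Index 1 → Tuesday


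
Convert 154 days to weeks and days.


Weeks: 154 ÷ 7 = 22 remainder 0

22 weeks 0 days


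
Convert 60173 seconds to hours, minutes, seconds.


16h 42m 53s

Hours: 60173 ÷ 3600 = 16 remainder 2573
Minutes: 2573 ÷ 60 = 42 remainder 53
Seconds: 53


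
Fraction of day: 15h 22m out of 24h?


0.6403 (64.03%)

Total minutes: 15×60 + 22 = 922
Day = 24×60 = 1440 minutes
Fraction = 922/1440 ≈ 0.6403
As a percentage: 922/1440 × 100 ≈ 64.03%


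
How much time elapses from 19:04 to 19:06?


0h 2m

End time in minutes: 19×60 + 6 = 1146
Start time in minutes: 19×60 + 4 = 1144
Difference = 1146 - 1144 = 2 minutes
= 0 hours 2 minutes


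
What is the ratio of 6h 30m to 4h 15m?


Duration 1: 390 minutes
Duration 2: 255 minutes
Ratio = 390:255
GCD = 15
Simplified = 26:17
As a decimal: 26/17 ≈ 1.53

26:17 (1.53)


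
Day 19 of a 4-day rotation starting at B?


Shift D

Shifts: A, B, C, D
Start: B (index 1)
Day 19: (1 + 19 - 1) mod 4
= 19 mod 4
= 3
Index 3 → shift D


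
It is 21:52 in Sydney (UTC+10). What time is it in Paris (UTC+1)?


Time difference = UTC+1 - UTC+10 = -9 hours
New hour = (21 -9) mod 24
= 12 mod 24 = 12
Minutes unchanged → 12:52

12:52


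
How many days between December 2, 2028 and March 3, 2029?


91 days

From December 2, 2028 to March 3, 2029
Rest of December 2028: 31 - 2 = 29
Full months: January 31, February 2029 28
Days into March 2029: 3
Total = 29 + 31 + 28 + 3 = 91 days


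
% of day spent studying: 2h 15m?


Time: 135 minutes
Day: 1440 minutes
Percentage = (135/1440) × 100 ≈ 9.4%

9.4%


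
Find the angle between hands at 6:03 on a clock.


163.5°

Hour hand = 6×30 + 3×0.5 = 181.5°
Minute hand = 3×6 = 18°
Difference = |181.5 - 18| = 163.5°


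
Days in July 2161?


Month: July (month 7)
July has 31 days

31 days


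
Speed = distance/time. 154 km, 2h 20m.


66.0 km/h

Distance: 154 km
Time: 2h 20m = 140 min = 140/60 = 7/3 hours
Speed = 154 ÷ (7/3) = 154 × 3 / 7 = 462/7 = 66.0 km/h


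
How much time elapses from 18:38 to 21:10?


2h 32m

End time in minutes: 21×60 + 10 = 1270
Start time in minutes: 18×60 + 38 = 1118
Difference = 1270 - 1118 = 152 minutes
= 2 hours 32 minutes


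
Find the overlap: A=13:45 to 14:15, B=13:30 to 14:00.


15 minutes

Meeting A: 825-855 (in minutes from midnight)
Meeting B: 810-840
Overlap start = max(825, 810) = 825
Overlap end = min(855, 840) = 840
Overlap = max(0, 840 - 825) = 15 min


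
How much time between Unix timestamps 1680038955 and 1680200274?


Difference = 1680200274 - 1680038955 = 161319 seconds
In hours: 161319 / 3600 ≈ 44.8
In days: 161319 / 86400 ≈ 1.87

161319 seconds (44.8 hours / 1.87 days)


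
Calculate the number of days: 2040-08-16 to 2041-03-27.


From August 16, 2040 to March 27, 2041
Rest of August 2040: 31 - 16 = 15
Full months: September 30, October 31, November 30, December 31, January 31, February 2041 28
Days into March 2041: 27
Total = 15 + 30 + 31 + 30 + 31 + 31 + 28 + 27 = 223 days

223 days


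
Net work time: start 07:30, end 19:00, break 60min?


10h 30m (630 minutes)

Total time = (19×60+0) - (7×60+30)
= 1140 - 450 = 690 min
Minus break: 690 - 60 = 630 min
= 10h 30m


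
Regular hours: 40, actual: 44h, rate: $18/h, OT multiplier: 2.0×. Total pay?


$864.00

Regular: 40h × $18 = $720.00
Overtime: 44 - 40 = 4h
OT pay: 4h × $18 × 2.0 = $144.00
Total = $720.00 + $144.00 = $864.00


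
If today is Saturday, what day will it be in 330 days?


Sunday

Start: Saturday (index 5)
(5 + 330) mod 7
= 335 mod 7
= 6
Index 6 → Sunday


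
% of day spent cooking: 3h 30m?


Time: 210 minutes
Day: 1440 minutes
Percentage = (210/1440) × 100 ≈ 14.6%

14.6%


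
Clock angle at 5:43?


86.5°

Hour hand = 5×30 + 43×0.5 = 171.5°
Minute hand = 43×6 = 258°
Difference = |171.5 - 258| = 86.5°


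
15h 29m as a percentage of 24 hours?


Total minutes: 15×60 + 29 = 929
Day = 24×60 = 1440 minutes
Fraction = 929/1440 ≈ 0.6451
As a percentage: 929/1440 × 100 ≈ 64.51%

0.6451 (64.51%)


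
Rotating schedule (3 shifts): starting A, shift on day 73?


Shift A

Shifts: A, B, C
Start: A (index 0)
Day 73: (0 + 73 - 1) mod 3
= 72 mod 3
= 0
Index 0 → shift A


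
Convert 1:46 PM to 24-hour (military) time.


Input: 1:46 PM
PM: 1 + 12 = 13

13:46


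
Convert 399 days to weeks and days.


Weeks: 399 ÷ 7 = 57 remainder 0

57 weeks 0 days


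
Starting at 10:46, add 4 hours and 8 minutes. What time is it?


14:54

Start: 646 minutes from midnight
Add: 248 minutes
Total: 894 minutes
Hours: 894 ÷ 60 = 14 remainder 54


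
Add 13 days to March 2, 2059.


Start: March 2, 2059
Add 13 days
March 2 + 13 = March 15, 2059

March 15, 2059


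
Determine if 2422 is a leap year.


No

Rules: divisible by 4 AND (not by 100 OR by 400)
2422 ÷ 4 = 605 remainder 2 → not divisible by 4
Not divisible by 4 → not a leap year


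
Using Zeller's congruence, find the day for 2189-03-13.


Zeller's congruence:
q=13, m=3, k=89, j=21
h = (13 + ⌊13×4/5⌋ + 89 + ⌊89/4⌋ + ⌊21/4⌋ - 2×21) mod 7
= (13 + 10 + 89 + 22 + 5 - 42) mod 7
= 97 mod 7 = 6
h=6 → Friday

Friday


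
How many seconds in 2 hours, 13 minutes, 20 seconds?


Hours: 2 × 3600 = 7200
Minutes: 13 × 60 = 780
Seconds: 20
Total = 7200 + 780 + 20 = 8000

8000 seconds


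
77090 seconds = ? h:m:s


21h 24m 50s

Hours: 77090 ÷ 3600 = 21 remainder 1490
Minutes: 1490 ÷ 60 = 24 remainder 50
Seconds: 50


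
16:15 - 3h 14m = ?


Start: 975 minutes from midnight
Subtract: 194 minutes
Remaining: 975 - 194 = 781
Hours: 13, Minutes: 1

13:01


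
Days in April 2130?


30 days

Month: April (month 4)
April has 30 days


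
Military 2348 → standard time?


Hour: 23
23 - 12 = 11 → PM

11:48 PM


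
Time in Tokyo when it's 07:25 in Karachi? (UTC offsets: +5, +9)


Time difference = UTC+9 - UTC+5 = +4 hours
New hour = (7 + 4) mod 24
= 11 mod 24 = 11
Minutes unchanged → 11:25

11:25


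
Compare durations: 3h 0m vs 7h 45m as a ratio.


12:31 (0.39)

Duration 1: 180 minutes
Duration 2: 465 minutes
Ratio = 180:465
GCD = 15
Simplified = 12:31
As a decimal: 12/31 ≈ 0.39


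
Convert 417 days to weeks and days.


59 weeks 4 days

Weeks: 417 ÷ 7 = 59 remainder 4


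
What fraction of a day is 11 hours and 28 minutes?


0.4778 (47.78%)

Total minutes: 11×60 + 28 = 688
Day = 24×60 = 1440 minutes
Fraction = 688/1440 ≈ 0.4778
As a percentage: 688/1440 × 100 ≈ 47.78%


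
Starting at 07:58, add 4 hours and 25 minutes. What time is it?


Start: 478 minutes from midnight
Add: 265 minutes
Total: 743 minutes
Hours: 743 ÷ 60 = 12 remainder 23

12:23


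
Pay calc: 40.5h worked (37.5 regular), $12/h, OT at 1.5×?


$504.00

Regular: 37.5h × $12 = $450.00
Overtime: 40.5 - 37.5 = 3.0h
OT pay: 3.0h × $12 × 1.5 = $54.00
Total = $450.00 + $54.00 = $504.00


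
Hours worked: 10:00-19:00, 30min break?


8h 30m (510 minutes)

Total time = (19×60+0) - (10×60+0)
= 1140 - 600 = 540 min
Minus break: 540 - 30 = 510 min
= 8h 30m


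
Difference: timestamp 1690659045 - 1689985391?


Difference = 1690659045 - 1689985391 = 673654 seconds
In hours: 673654 / 3600 ≈ 187.1
In days: 673654 / 86400 ≈ 7.80

673654 seconds (187.1 hours / 7.80 days)


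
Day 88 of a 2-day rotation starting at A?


Shifts: A, B
Start: A (index 0)
Day 88: (0 + 88 - 1) mod 2
= 87 mod 2
= 1
Index 1 → shift B

Shift B


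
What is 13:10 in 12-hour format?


Hour: 13
13 - 12 = 1 → PM

1:10 PM


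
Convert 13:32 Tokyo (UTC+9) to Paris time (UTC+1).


Time difference = UTC+1 - UTC+9 = -8 hours
New hour = (13 -8) mod 24
= 5 mod 24 = 5
Minutes unchanged → 05:32

05:32


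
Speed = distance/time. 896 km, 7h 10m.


125.0 km/h

Distance: 896 km
Time: 7h 10m = 430 min = 430/60 = 43/6 hours
Speed = 896 ÷ (43/6) = 896 × 6 / 43 = 5376/43 ≈ 125.0 km/h


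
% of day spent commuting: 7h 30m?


Time: 450 minutes
Day: 1440 minutes
Percentage = (450/1440) × 100 ≈ 31.3%

31.3%


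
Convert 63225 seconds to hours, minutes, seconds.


17h 33m 45s

Hours: 63225 ÷ 3600 = 17 remainder 2025
Minutes: 2025 ÷ 60 = 33 remainder 45
Seconds: 45


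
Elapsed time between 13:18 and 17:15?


End time in minutes: 17×60 + 15 = 1035
Start time in minutes: 13×60 + 18 = 798
Difference = 1035 - 798 = 237 minutes
= 3 hours 57 minutes

3h 57m


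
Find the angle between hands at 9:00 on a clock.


90.0°

Hour hand = 9×30 + 0×0.5 = 270.0°
Minute hand = 0×6 = 0°
Difference = |270.0 - 0| = 270.0°
Since > 180°: 360 - 270.0 = 90.0°


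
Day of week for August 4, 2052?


Sunday

Zeller's congruence:
q=4, m=8, k=52, j=20
h = (4 + ⌊13×9/5⌋ + 52 + ⌊52/4⌋ + ⌊20/4⌋ - 2×20) mod 7
= (4 + 23 + 52 + 13 + 5 - 40) mod 7
= 57 mod 7 = 1
h=1 → Sunday


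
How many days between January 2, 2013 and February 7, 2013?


36 days

From January 2, 2013 to February 7, 2013
Rest of January 2013: 31 - 2 = 29
Days into February 2013: 7
Total = 29 + 7 = 36 days


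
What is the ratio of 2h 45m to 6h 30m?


11:26 (0.42)

Duration 1: 165 minutes
Duration 2: 390 minutes
Ratio = 165:390
GCD = 15
Simplified = 11:26
As a decimal: 11/26 ≈ 0.42


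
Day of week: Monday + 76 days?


Sunday

Start: Monday (index 0)
(0 + 76) mod 7
= 76 mod 7
= 6
Index 6 → Sunday


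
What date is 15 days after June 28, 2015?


Start: June 28, 2015
Add 15 days
June 28 → July 1: 30 - 28 + 1 = 3 days (15 - 3 = 12 left)
July 1 + 12 = July 13, 2015

July 13, 2015


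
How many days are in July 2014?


Month: July (month 7)
July has 31 days

31 days


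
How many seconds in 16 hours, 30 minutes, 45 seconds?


59445 seconds

Hours: 16 × 3600 = 57600
Minutes: 30 × 60 = 1800
Seconds: 45
Total = 57600 + 1800 + 45 = 59445


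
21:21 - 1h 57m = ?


Start: 1281 minutes from midnight
Subtract: 117 minutes
Remaining: 1281 - 117 = 1164
Hours: 19, Minutes: 24

19:24


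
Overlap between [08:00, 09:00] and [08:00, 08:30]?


Meeting A: 480-540 (in minutes from midnight)
Meeting B: 480-510
Overlap start = max(480, 480) = 480
Overlap end = min(540, 510) = 510
Overlap = max(0, 510 - 480) = 30 min

30 minutes


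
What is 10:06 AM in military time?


Input: 10:06 AM
AM hour stays: 10

10:06


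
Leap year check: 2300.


Rules: divisible by 4 AND (not by 100 OR by 400)
2300 ÷ 4 = 575 exactly → divisible by 4
2300 ÷ 100 = 23 exactly → divisible by 100
2300 ÷ 400 = 5 remainder 300 → not divisible by 400
Divisible by 100 but not by 400 → not a leap year

No


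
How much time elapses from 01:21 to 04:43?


3h 22m

End time in minutes: 4×60 + 43 = 283
Start time in minutes: 1×60 + 21 = 81
Difference = 283 - 81 = 202 minutes
= 3 hours 22 minutes


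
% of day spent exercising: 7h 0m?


Time: 420 minutes
Day: 1440 minutes
Percentage = (420/1440) × 100 ≈ 29.2%

29.2%


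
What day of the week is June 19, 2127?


Zeller's congruence:
q=19, m=6, k=27, j=21
h = (19 + ⌊13×7/5⌋ + 27 + ⌊27/4⌋ + ⌊21/4⌋ - 2×21) mod 7
= (19 + 18 + 27 + 6 + 5 - 42) mod 7
= 33 mod 7 = 5
h=5 → Thursday

Thursday


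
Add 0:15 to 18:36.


Start: 1116 minutes from midnight
Add: 15 minutes
Total: 1131 minutes
Hours: 1131 ÷ 60 = 18 remainder 51

18:51


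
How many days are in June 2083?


Month: June (month 6)
June has 30 days

30 days


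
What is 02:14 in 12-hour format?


2:14 AM

Hour: 2
2 < 12 → AM


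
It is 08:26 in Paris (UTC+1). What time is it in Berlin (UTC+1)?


08:26

Time difference = UTC+1 - UTC+1 = +0 hours
New hour = (8 + 0) mod 24
= 8 mod 24 = 8
Minutes unchanged → 08:26


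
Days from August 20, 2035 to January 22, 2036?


From August 20, 2035 to January 22, 2036
Rest of August 2035: 31 - 20 = 11
Full months: September 30, October 31, November 30, December 31
Days into January 2036: 22
Total = 11 + 30 + 31 + 30 + 31 + 22 = 155 days

155 days


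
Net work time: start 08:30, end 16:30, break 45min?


7h 15m (435 minutes)

Total time = (16×60+30) - (8×60+30)
= 990 - 510 = 480 min
Minus break: 480 - 45 = 435 min
= 7h 15m


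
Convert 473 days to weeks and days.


67 weeks 4 days

Weeks: 473 ÷ 7 = 67 remainder 4


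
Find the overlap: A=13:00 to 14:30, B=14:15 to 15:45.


15 minutes

Meeting A: 780-870 (in minutes from midnight)
Meeting B: 855-945
Overlap start = max(780, 855) = 855
Overlap end = min(870, 945) = 870
Overlap = max(0, 870 - 855) = 15 min


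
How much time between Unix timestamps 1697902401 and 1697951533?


49132 seconds (13.6 hours / 0.57 days)

Difference = 1697951533 - 1697902401 = 49132 seconds
In hours: 49132 / 3600 ≈ 13.6
In days: 49132 / 86400 ≈ 0.57


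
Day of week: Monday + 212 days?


Start: Monday (index 0)
(0 + 212) mod 7
= 212 mod 7
= 2
Index 2 → Wednesday

Wednesday


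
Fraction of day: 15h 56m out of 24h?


0.6639 (66.39%)

Total minutes: 15×60 + 56 = 956
Day = 24×60 = 1440 minutes
Fraction = 956/1440 ≈ 0.6639
As a percentage: 956/1440 × 100 ≈ 66.39%


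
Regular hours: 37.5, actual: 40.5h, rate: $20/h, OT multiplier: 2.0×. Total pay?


Regular: 37.5h × $20 = $750.00
Overtime: 40.5 - 37.5 = 3.0h
OT pay: 3.0h × $20 × 2.0 = $120.00
Total = $750.00 + $120.00 = $870.00

$870.00


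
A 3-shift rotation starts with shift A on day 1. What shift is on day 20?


Shift B

Shifts: A, B, C
Start: A (index 0)
Day 20: (0 + 20 - 1) mod 3
= 19 mod 3
= 1
Index 1 → shift B


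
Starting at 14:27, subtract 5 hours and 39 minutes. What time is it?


Start: 867 minutes from midnight
Subtract: 339 minutes
Remaining: 867 - 339 = 528
Hours: 8, Minutes: 48

08:48


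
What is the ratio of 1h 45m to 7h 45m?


Duration 1: 105 minutes
Duration 2: 465 minutes
Ratio = 105:465
GCD = 15
Simplified = 7:31
As a decimal: 7/31 ≈ 0.23

7:31 (0.23)


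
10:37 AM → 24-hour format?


Input: 10:37 AM
AM hour stays: 10

10:37


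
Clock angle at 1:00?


30.0°

Hour hand = 1×30 + 0×0.5 = 30.0°
Minute hand = 0×6 = 0°
Difference = |30.0 - 0| = 30.0°


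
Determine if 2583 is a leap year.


Rules: divisible by 4 AND (not by 100 OR by 400)
2583 ÷ 4 = 645 remainder 3 → not divisible by 4
Not divisible by 4 → not a leap year

No


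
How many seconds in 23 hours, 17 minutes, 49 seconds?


Hours: 23 × 3600 = 82800
Minutes: 17 × 60 = 1020
Seconds: 49
Total = 82800 + 1020 + 49 = 83869

83869 seconds


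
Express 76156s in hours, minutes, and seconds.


21h 9m 16s

Hours: 76156 ÷ 3600 = 21 remainder 556
Minutes: 556 ÷ 60 = 9 remainder 16
Seconds: 16


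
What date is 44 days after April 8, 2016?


Start: April 8, 2016
Add 44 days
April 8 → May 1: 30 - 8 + 1 = 23 days (44 - 23 = 21 left)
May 1 + 21 = May 22, 2016

May 22, 2016


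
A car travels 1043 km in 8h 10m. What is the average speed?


127.7 km/h

Distance: 1043 km
Time: 8h 10m = 490 min = 490/60 = 49/6 hours
Speed = 1043 ÷ (49/6) = 1043 × 6 / 49 = 6258/49 ≈ 127.7 km/h


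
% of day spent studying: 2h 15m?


9.4%

Time: 135 minutes
Day: 1440 minutes
Percentage = (135/1440) × 100 ≈ 9.4%


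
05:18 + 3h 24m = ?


Start: 318 minutes from midnight
Add: 204 minutes
Total: 522 minutes
Hours: 522 ÷ 60 = 8 remainder 42

08:42


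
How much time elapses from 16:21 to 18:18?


End time in minutes: 18×60 + 18 = 1098
Start time in minutes: 16×60 + 21 = 981
Difference = 1098 - 981 = 117 minutes
= 1 hours 57 minutes

1h 57m


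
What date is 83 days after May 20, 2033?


Start: May 20, 2033
Add 83 days
May 20 → June 1: 31 - 20 + 1 = 12 days (83 - 12 = 71 left)
June 1 → July 1: 30 - 1 + 1 = 30 days (71 - 30 = 41 left)
July 1 → August 1: 31 - 1 + 1 = 31 days (41 - 31 = 10 left)
August 1 + 10 = August 11, 2033

August 11, 2033


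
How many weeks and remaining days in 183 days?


Weeks: 183 ÷ 7 = 26 remainder 1

26 weeks 1 days


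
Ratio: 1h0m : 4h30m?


2:9 (0.22)

Duration 1: 60 minutes
Duration 2: 270 minutes
Ratio = 60:270
GCD = 30
Simplified = 2:9
As a decimal: 2/9 ≈ 0.22


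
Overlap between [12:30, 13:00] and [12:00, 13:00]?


Meeting A: 750-780 (in minutes from midnight)
Meeting B: 720-780
Overlap start = max(750, 720) = 750
Overlap end = min(780, 780) = 780
Overlap = max(0, 780 - 750) = 30 min

30 minutes


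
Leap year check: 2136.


Rules: divisible by 4 AND (not by 100 OR by 400)
2136 ÷ 4 = 534 exactly → divisible by 4
2136 ÷ 100 = 21 remainder 36 → not divisible by 100
Divisible by 4 but not by 100 → leap year

Yes


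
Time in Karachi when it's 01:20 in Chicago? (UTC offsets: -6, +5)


12:20

Time difference = UTC+5 - UTC-6 = +11 hours
New hour = (1 + 11) mod 24
= 12 mod 24 = 12
Minutes unchanged → 12:20


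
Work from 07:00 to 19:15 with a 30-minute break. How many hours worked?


Total time = (19×60+15) - (7×60+0)
= 1155 - 420 = 735 min
Minus break: 735 - 30 = 705 min
= 11h 45m

11h 45m (705 minutes)


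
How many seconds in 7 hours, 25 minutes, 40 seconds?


26740 seconds

Hours: 7 × 3600 = 25200
Minutes: 25 × 60 = 1500
Seconds: 40
Total = 25200 + 1500 + 40 = 26740


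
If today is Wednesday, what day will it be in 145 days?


Start: Wednesday (index 2)
(2 + 145) mod 7
= 147 mod 7
= 0
Index 0 → Monday

Monday


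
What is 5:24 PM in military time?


17:24

Input: 5:24 PM
PM: 5 + 12 = 17


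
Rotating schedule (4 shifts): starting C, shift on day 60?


Shifts: A, B, C, D
Start: C (index 2)
Day 60: (2 + 60 - 1) mod 4
= 61 mod 4
= 1
Index 1 → shift B

Shift B


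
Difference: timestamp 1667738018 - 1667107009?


631009 seconds (175.3 hours / 7.30 days)

Difference = 1667738018 - 1667107009 = 631009 seconds
In hours: 631009 / 3600 ≈ 175.3
In days: 631009 / 86400 ≈ 7.30


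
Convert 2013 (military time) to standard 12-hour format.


8:13 PM

Hour: 20
20 - 12 = 8 → PM


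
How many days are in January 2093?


31 days

Month: January (month 1)
January has 31 days


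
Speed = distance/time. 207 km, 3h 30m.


Distance: 207 km
Time: 3h 30m = 210 min = 210/60 = 7/2 hours
Speed = 207 ÷ (7/2) = 207 × 2 / 7 = 414/7 ≈ 59.1 km/h

59.1 km/h


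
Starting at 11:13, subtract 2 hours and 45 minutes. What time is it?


08:28

Start: 673 minutes from midnight
Subtract: 165 minutes
Remaining: 673 - 165 = 508
Hours: 8, Minutes: 28


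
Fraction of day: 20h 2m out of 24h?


0.8347 (83.47%)

Total minutes: 20×60 + 2 = 1202
Day = 24×60 = 1440 minutes
Fraction = 1202/1440 ≈ 0.8347
As a percentage: 1202/1440 × 100 ≈ 83.47%


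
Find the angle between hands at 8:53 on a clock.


51.5°

Hour hand = 8×30 + 53×0.5 = 266.5°
Minute hand = 53×6 = 318°
Difference = |266.5 - 318| = 51.5°
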